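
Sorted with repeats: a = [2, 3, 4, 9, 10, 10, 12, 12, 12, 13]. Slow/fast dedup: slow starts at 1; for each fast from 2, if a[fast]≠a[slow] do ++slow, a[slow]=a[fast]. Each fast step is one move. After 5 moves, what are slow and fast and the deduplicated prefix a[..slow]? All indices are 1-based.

(s=1,f=2) a[fast]=3≠a[slow]=2 write a[2]=3 → slow++,fast++
(s=2,f=3) a[fast]=4≠a[slow]=3 write a[3]=4 → slow++,fast++
(s=3,f=4) a[fast]=9≠a[slow]=4 write a[4]=9 → slow++,fast++
(s=4,f=5) a[fast]=10≠a[slow]=9 write a[5]=10 → slow++,fast++
(s=5,f=6) a[fast]=10=a[slow] dup → fast++

slow=5, fast=7, prefix=[2, 3, 4, 9, 10]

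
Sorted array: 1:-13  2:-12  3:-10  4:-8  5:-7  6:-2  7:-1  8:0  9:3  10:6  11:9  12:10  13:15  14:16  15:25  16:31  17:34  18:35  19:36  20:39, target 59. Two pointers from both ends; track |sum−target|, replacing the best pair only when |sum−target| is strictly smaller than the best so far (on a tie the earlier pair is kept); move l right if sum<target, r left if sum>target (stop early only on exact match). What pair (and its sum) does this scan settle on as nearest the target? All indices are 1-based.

pair (25, 34) with sum 59 (|Δ|=0)

[1,20] -13+39=26 d=33 * → l++
[2,20] -12+39=27 d=32 * → l++
[3,20] -10+39=29 d=30 * → l++
[4,20] -8+39=31 d=28 * → l++
[5,20] -7+39=32 d=27 * → l++
[6,20] -2+39=37 d=22 * → l++
[7,20] -1+39=38 d=21 * → l++
[8,20] 0+39=39 d=20 * → l++
[9,20] 3+39=42 d=17 * → l++
[10,20] 6+39=45 d=14 * → l++
[11,20] 9+39=48 d=11 * → l++
[12,20] 10+39=49 d=10 * → l++
[13,20] 15+39=54 d=5 * → l++
[14,20] 16+39=55 d=4 * → l++
[15,20] 25+39=64 d=5 → r--
[15,19] 25+36=61 d=2 * → r--
[15,18] 25+35=60 d=1 * → r--
[15,17] 25+34=59 d=0 * → stop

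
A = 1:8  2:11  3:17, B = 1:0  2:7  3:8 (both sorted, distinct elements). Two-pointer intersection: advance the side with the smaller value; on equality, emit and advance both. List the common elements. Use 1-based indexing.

[i=1,j=1] 8>0 → j++
[i=1,j=2] 8>7 → j++
[i=1,j=3] 8==8 emit → i++,j++

intersection = [8]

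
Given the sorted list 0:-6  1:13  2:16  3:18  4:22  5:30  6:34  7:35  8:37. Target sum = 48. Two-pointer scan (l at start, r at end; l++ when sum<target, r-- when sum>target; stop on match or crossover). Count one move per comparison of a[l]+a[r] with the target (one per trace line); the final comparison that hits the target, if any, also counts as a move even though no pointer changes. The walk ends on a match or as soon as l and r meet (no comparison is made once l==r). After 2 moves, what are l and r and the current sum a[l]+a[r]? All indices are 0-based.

l=1, r=7, sum=48

l=0 r=8: -6+37=31 <48, l++
l=1 r=8: 13+37=50 >48, r--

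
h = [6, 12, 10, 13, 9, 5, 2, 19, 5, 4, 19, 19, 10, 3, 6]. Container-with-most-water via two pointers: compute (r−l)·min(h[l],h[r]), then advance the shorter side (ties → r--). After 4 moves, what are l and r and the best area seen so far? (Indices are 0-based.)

l=1, r=11, best area=110

[0,14] min(6,6)*14=84 best=84 * → r--
[0,13] min(6,3)*13=39 best=84 → r--
[0,12] min(6,10)*12=72 best=84 → l++
[1,12] min(12,10)*11=110 best=110 * → r--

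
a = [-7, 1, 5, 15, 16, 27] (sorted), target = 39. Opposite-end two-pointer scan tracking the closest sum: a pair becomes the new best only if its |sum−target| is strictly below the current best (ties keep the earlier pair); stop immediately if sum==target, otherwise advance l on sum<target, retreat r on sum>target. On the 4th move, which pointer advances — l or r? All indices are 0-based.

[0,5] -7+27=20 d=19 * → l++
[1,5] 1+27=28 d=11 * → l++
[2,5] 5+27=32 d=7 * → l++
[3,5] 15+27=42 d=3 * → r--

r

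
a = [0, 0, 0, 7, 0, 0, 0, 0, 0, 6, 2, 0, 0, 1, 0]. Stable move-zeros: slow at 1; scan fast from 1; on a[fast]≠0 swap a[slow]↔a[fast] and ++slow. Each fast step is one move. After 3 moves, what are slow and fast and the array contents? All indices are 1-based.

slow=1, fast=4, a=[0, 0, 0, 7, 0, 0, 0, 0, 0, 6, 2, 0, 0, 1, 0]

(s=1,f=1) a[fast]=0 → fast++
(s=1,f=2) a[fast]=0 → fast++
(s=1,f=3) a[fast]=0 → fast++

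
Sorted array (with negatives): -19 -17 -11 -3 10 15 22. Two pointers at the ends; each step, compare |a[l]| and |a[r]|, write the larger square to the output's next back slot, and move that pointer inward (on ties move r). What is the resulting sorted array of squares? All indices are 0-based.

[9, 100, 121, 225, 289, 361, 484]

l=0 r=6: |-19|<=|22| out[6]=484, r--
l=0 r=5: |-19|>|15| out[5]=361, l++
l=1 r=5: |-17|>|15| out[4]=289, l++
l=2 r=5: |-11|<=|15| out[3]=225, r--
l=2 r=4: |-11|>|10| out[2]=121, l++
l=3 r=4: |-3|<=|10| out[1]=100, r--
l=3 r=3: |-3|<=|-3| out[0]=9, r--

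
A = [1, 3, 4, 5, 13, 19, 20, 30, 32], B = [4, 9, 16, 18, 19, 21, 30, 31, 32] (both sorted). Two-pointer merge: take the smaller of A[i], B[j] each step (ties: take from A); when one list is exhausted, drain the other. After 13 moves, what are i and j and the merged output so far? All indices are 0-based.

i=7, j=6, merged so far=[1, 3, 4, 4, 5, 9, 13, 16, 18, 19, 19, 20, 21]

[i=0,j=0] A[i]=1<=B[j]=4 take 1 → i++
[i=1,j=0] A[i]=3<=B[j]=4 take 3 → i++
[i=2,j=0] A[i]=4<=B[j]=4 take 4 → i++
[i=3,j=0] A[i]=5>B[j]=4 take 4 → j++
[i=3,j=1] A[i]=5<=B[j]=9 take 5 → i++
[i=4,j=1] A[i]=13>B[j]=9 take 9 → j++
[i=4,j=2] A[i]=13<=B[j]=16 take 13 → i++
[i=5,j=2] A[i]=19>B[j]=16 take 16 → j++
[i=5,j=3] A[i]=19>B[j]=18 take 18 → j++
[i=5,j=4] A[i]=19<=B[j]=19 take 19 → i++
[i=6,j=4] A[i]=20>B[j]=19 take 19 → j++
[i=6,j=5] A[i]=20<=B[j]=21 take 20 → i++
[i=7,j=5] A[i]=30>B[j]=21 take 21 → j++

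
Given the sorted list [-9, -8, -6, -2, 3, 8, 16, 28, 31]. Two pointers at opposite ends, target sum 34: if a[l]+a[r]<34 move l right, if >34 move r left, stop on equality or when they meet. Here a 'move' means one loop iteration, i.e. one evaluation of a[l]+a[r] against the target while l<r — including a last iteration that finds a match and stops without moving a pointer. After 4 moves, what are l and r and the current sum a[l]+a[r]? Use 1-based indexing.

l=5, r=9, sum=34

l=1 r=9: -9+31=22 <34, l++
l=2 r=9: -8+31=23 <34, l++
l=3 r=9: -6+31=25 <34, l++
l=4 r=9: -2+31=29 <34, l++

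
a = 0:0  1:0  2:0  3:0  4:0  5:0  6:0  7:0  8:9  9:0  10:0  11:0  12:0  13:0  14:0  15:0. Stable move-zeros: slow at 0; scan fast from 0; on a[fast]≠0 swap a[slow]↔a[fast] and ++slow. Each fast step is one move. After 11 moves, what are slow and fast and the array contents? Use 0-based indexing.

slow=1, fast=11, a=[9, 0, 0, 0, 0, 0, 0, 0, 0, 0, 0, 0, 0, 0, 0, 0]

slow=0 fast=0: a[fast]=0, fast++
slow=0 fast=1: a[fast]=0, fast++
slow=0 fast=2: a[fast]=0, fast++
slow=0 fast=3: a[fast]=0, fast++
slow=0 fast=4: a[fast]=0, fast++
slow=0 fast=5: a[fast]=0, fast++
slow=0 fast=6: a[fast]=0, fast++
slow=0 fast=7: a[fast]=0, fast++
slow=0 fast=8: a[fast]=9≠0 swap→a[0]=9, slow++,fast++
slow=1 fast=9: a[fast]=0, fast++
slow=1 fast=10: a[fast]=0, fast++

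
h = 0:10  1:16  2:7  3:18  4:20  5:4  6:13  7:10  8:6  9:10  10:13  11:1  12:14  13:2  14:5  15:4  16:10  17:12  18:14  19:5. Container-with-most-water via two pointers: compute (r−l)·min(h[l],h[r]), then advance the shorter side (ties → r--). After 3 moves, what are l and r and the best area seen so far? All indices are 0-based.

l=1, r=17, best area=238

l=0 r=19: min(10,5)*19=95 best=95 *, r--
l=0 r=18: min(10,14)*18=180 best=180 *, l++
l=1 r=18: min(16,14)*17=238 best=238 *, r--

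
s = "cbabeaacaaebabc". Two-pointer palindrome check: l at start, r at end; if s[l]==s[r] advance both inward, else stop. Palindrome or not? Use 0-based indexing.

palindrome

[0,14] 'c'=='c' → l++,r--
[1,13] 'b'=='b' → l++,r--
[2,12] 'a'=='a' → l++,r--
[3,11] 'b'=='b' → l++,r--
[4,10] 'e'=='e' → l++,r--
[5,9] 'a'=='a' → l++,r--
[6,8] 'a'=='a' → l++,r--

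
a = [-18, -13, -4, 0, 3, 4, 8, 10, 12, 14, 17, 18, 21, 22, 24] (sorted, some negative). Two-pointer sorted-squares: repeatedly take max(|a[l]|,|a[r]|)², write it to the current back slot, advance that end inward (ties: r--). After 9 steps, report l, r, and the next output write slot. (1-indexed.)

l=1 r=15: |-18|<=|24| out[15]=576, r--
l=1 r=14: |-18|<=|22| out[14]=484, r--
l=1 r=13: |-18|<=|21| out[13]=441, r--
l=1 r=12: |-18|<=|18| out[12]=324, r--
l=1 r=11: |-18|>|17| out[11]=324, l++
l=2 r=11: |-13|<=|17| out[10]=289, r--
l=2 r=10: |-13|<=|14| out[9]=196, r--
l=2 r=9: |-13|>|12| out[8]=169, l++
l=3 r=9: |-4|<=|12| out[7]=144, r--

l=3, r=8, next write slot=6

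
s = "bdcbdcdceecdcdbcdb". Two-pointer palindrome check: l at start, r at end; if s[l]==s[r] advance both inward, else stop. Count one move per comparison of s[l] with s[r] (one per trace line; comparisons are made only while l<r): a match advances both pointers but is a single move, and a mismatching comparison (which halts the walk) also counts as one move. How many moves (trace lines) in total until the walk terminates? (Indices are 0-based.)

[0,17] 'b'=='b' → l++,r--
[1,16] 'd'=='d' → l++,r--
[2,15] 'c'=='c' → l++,r--
[3,14] 'b'=='b' → l++,r--
[4,13] 'd'=='d' → l++,r--
[5,12] 'c'=='c' → l++,r--
[6,11] 'd'=='d' → l++,r--
[7,10] 'c'=='c' → l++,r--
[8,9] 'e'=='e' → l++,r--

9 moves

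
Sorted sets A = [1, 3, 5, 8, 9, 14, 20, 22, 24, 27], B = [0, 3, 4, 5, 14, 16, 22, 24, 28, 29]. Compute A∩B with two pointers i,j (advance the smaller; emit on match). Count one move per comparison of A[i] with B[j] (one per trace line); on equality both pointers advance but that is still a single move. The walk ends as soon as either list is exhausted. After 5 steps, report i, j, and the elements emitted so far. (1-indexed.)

i=4, j=5, emitted=[3, 5]

[i=1,j=1] 1>0 → j++
[i=1,j=2] 1<3 → i++
[i=2,j=2] 3==3 emit → i++,j++
[i=3,j=3] 5>4 → j++
[i=3,j=4] 5==5 emit → i++,j++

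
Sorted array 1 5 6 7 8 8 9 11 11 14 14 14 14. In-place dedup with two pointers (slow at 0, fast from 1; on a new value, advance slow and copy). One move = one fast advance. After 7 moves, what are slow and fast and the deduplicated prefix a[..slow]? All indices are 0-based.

(s=0,f=1) a[fast]=5≠a[slow]=1 write a[1]=5 → slow++,fast++
(s=1,f=2) a[fast]=6≠a[slow]=5 write a[2]=6 → slow++,fast++
(s=2,f=3) a[fast]=7≠a[slow]=6 write a[3]=7 → slow++,fast++
(s=3,f=4) a[fast]=8≠a[slow]=7 write a[4]=8 → slow++,fast++
(s=4,f=5) a[fast]=8=a[slow] dup → fast++
(s=4,f=6) a[fast]=9≠a[slow]=8 write a[5]=9 → slow++,fast++
(s=5,f=7) a[fast]=11≠a[slow]=9 write a[6]=11 → slow++,fast++

slow=6, fast=8, prefix=[1, 5, 6, 7, 8, 9, 11]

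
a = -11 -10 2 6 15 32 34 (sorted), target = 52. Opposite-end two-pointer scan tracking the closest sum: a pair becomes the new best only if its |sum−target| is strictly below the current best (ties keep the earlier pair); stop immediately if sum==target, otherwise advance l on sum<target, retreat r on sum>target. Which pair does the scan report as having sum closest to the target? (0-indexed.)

pair (15, 34) with sum 49 (|Δ|=3)

[0,6] -11+34=23 d=29 * → l++
[1,6] -10+34=24 d=28 * → l++
[2,6] 2+34=36 d=16 * → l++
[3,6] 6+34=40 d=12 * → l++
[4,6] 15+34=49 d=3 * → l++
[5,6] 32+34=66 d=14 → r--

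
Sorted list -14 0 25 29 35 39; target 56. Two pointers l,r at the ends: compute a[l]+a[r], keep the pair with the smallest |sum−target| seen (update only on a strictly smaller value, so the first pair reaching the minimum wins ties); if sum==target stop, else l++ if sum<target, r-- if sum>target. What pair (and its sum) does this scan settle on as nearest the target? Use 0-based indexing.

pair (25, 29) with sum 54 (|Δ|=2)

l=0 r=5: -14+39=25 d=31 *, l++
l=1 r=5: 0+39=39 d=17 *, l++
l=2 r=5: 25+39=64 d=8 *, r--
l=2 r=4: 25+35=60 d=4 *, r--
l=2 r=3: 25+29=54 d=2 *, l++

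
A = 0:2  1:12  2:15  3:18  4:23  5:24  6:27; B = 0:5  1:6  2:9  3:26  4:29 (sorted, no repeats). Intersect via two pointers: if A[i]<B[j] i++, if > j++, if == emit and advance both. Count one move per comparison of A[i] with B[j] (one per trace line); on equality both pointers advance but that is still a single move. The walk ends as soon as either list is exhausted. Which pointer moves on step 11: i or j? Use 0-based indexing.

[i=0,j=0] 2<5 → i++
[i=1,j=0] 12>5 → j++
[i=1,j=1] 12>6 → j++
[i=1,j=2] 12>9 → j++
[i=1,j=3] 12<26 → i++
[i=2,j=3] 15<26 → i++
[i=3,j=3] 18<26 → i++
[i=4,j=3] 23<26 → i++
[i=5,j=3] 24<26 → i++
[i=6,j=3] 27>26 → j++
[i=6,j=4] 27<29 → i++

i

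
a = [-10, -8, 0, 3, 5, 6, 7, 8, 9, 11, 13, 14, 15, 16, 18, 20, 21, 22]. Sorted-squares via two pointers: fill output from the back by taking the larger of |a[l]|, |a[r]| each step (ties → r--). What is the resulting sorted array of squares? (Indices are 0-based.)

[0, 9, 25, 36, 49, 64, 64, 81, 100, 121, 169, 196, 225, 256, 324, 400, 441, 484]

l=0 r=17: |-10|<=|22| out[17]=484, r--
l=0 r=16: |-10|<=|21| out[16]=441, r--
l=0 r=15: |-10|<=|20| out[15]=400, r--
l=0 r=14: |-10|<=|18| out[14]=324, r--
l=0 r=13: |-10|<=|16| out[13]=256, r--
l=0 r=12: |-10|<=|15| out[12]=225, r--
l=0 r=11: |-10|<=|14| out[11]=196, r--
l=0 r=10: |-10|<=|13| out[10]=169, r--
l=0 r=9: |-10|<=|11| out[9]=121, r--
l=0 r=8: |-10|>|9| out[8]=100, l++
l=1 r=8: |-8|<=|9| out[7]=81, r--
l=1 r=7: |-8|<=|8| out[6]=64, r--
l=1 r=6: |-8|>|7| out[5]=64, l++
l=2 r=6: |0|<=|7| out[4]=49, r--
l=2 r=5: |0|<=|6| out[3]=36, r--
l=2 r=4: |0|<=|5| out[2]=25, r--
l=2 r=3: |0|<=|3| out[1]=9, r--
l=2 r=2: |0|<=|0| out[0]=0, r--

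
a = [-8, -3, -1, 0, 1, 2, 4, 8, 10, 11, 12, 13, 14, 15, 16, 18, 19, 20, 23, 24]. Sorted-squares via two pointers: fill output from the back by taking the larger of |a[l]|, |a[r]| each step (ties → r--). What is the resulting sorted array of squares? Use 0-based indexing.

[0, 1, 1, 4, 9, 16, 64, 64, 100, 121, 144, 169, 196, 225, 256, 324, 361, 400, 529, 576]

l=0 r=19: |-8|<=|24| out[19]=576, r--
l=0 r=18: |-8|<=|23| out[18]=529, r--
l=0 r=17: |-8|<=|20| out[17]=400, r--
l=0 r=16: |-8|<=|19| out[16]=361, r--
l=0 r=15: |-8|<=|18| out[15]=324, r--
l=0 r=14: |-8|<=|16| out[14]=256, r--
l=0 r=13: |-8|<=|15| out[13]=225, r--
l=0 r=12: |-8|<=|14| out[12]=196, r--
l=0 r=11: |-8|<=|13| out[11]=169, r--
l=0 r=10: |-8|<=|12| out[10]=144, r--
l=0 r=9: |-8|<=|11| out[9]=121, r--
l=0 r=8: |-8|<=|10| out[8]=100, r--
l=0 r=7: |-8|<=|8| out[7]=64, r--
l=0 r=6: |-8|>|4| out[6]=64, l++
l=1 r=6: |-3|<=|4| out[5]=16, r--
l=1 r=5: |-3|>|2| out[4]=9, l++
l=2 r=5: |-1|<=|2| out[3]=4, r--
l=2 r=4: |-1|<=|1| out[2]=1, r--
l=2 r=3: |-1|>|0| out[1]=1, l++
l=3 r=3: |0|<=|0| out[0]=0, r--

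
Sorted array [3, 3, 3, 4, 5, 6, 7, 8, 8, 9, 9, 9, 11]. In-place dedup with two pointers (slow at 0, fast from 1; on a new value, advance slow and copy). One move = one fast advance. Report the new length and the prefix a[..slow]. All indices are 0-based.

length 8; prefix = [3, 4, 5, 6, 7, 8, 9, 11]

slow=0 fast=1: a[fast]=3=a[slow] dup, fast++
slow=0 fast=2: a[fast]=3=a[slow] dup, fast++
slow=0 fast=3: a[fast]=4≠a[slow]=3 write a[1]=4, slow++,fast++
slow=1 fast=4: a[fast]=5≠a[slow]=4 write a[2]=5, slow++,fast++
slow=2 fast=5: a[fast]=6≠a[slow]=5 write a[3]=6, slow++,fast++
slow=3 fast=6: a[fast]=7≠a[slow]=6 write a[4]=7, slow++,fast++
slow=4 fast=7: a[fast]=8≠a[slow]=7 write a[5]=8, slow++,fast++
slow=5 fast=8: a[fast]=8=a[slow] dup, fast++
slow=5 fast=9: a[fast]=9≠a[slow]=8 write a[6]=9, slow++,fast++
slow=6 fast=10: a[fast]=9=a[slow] dup, fast++
slow=6 fast=11: a[fast]=9=a[slow] dup, fast++
slow=6 fast=12: a[fast]=11≠a[slow]=9 write a[7]=11, slow++,fast++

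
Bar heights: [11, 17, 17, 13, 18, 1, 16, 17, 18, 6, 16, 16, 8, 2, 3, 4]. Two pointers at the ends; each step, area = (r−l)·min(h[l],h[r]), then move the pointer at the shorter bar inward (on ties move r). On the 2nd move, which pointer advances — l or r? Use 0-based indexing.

l=0 r=15: min(11,4)*15=60 best=60 *, r--
l=0 r=14: min(11,3)*14=42 best=60, r--

r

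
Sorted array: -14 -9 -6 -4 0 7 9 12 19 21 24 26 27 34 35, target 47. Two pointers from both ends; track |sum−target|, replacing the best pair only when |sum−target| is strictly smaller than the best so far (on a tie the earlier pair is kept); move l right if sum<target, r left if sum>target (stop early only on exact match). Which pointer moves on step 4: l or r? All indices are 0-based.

l

l=0 r=14: -14+35=21 d=26 *, l++
l=1 r=14: -9+35=26 d=21 *, l++
l=2 r=14: -6+35=29 d=18 *, l++
l=3 r=14: -4+35=31 d=16 *, l++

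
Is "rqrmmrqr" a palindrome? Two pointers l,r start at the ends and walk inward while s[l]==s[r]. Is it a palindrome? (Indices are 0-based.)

palindrome

l=0 r=7: 'r'=='r', l++,r--
l=1 r=6: 'q'=='q', l++,r--
l=2 r=5: 'r'=='r', l++,r--
l=3 r=4: 'm'=='m', l++,r--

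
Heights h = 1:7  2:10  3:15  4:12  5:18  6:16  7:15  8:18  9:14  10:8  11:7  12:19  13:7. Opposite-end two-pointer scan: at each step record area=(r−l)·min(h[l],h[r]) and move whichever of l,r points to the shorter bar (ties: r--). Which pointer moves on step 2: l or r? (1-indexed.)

l

l=1 r=13: min(7,7)*12=84 best=84 *, r--
l=1 r=12: min(7,19)*11=77 best=84, l++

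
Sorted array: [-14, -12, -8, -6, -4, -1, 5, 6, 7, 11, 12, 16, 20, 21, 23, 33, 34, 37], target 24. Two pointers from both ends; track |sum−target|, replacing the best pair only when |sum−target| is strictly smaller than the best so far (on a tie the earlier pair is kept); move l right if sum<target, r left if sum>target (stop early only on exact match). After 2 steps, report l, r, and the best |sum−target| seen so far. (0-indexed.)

l=1, r=16, best |Δ|=1

l=0 r=17: -14+37=23 d=1 *, l++
l=1 r=17: -12+37=25 d=1, r--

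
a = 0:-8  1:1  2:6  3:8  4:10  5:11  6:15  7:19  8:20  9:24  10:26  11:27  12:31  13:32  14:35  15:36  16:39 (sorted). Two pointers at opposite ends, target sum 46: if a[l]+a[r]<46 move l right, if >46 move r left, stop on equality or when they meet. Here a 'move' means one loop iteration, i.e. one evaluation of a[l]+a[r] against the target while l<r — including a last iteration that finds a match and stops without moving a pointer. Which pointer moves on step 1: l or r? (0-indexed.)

l

[0,16] -8+39=31 <46 → l++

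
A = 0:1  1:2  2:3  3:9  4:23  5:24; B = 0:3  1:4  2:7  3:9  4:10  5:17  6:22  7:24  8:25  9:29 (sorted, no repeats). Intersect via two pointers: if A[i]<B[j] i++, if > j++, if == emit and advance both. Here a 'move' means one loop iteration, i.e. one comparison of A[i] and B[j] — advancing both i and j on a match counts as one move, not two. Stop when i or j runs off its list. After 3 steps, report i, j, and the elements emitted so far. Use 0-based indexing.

i=3, j=1, emitted=[3]

[i=0,j=0] 1<3 → i++
[i=1,j=0] 2<3 → i++
[i=2,j=0] 3==3 emit → i++,j++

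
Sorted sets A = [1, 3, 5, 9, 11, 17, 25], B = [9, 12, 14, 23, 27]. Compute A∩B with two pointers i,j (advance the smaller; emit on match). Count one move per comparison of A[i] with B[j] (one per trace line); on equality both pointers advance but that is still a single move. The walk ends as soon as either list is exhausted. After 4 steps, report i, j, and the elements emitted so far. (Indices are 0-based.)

[i=0,j=0] 1<9 → i++
[i=1,j=0] 3<9 → i++
[i=2,j=0] 5<9 → i++
[i=3,j=0] 9==9 emit → i++,j++

i=4, j=1, emitted=[9]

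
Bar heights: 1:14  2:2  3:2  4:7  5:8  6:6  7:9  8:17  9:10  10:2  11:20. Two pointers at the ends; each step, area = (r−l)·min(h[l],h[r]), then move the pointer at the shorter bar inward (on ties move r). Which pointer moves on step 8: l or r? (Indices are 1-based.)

l=1 r=11: min(14,20)*10=140 best=140 *, l++
l=2 r=11: min(2,20)*9=18 best=140, l++
l=3 r=11: min(2,20)*8=16 best=140, l++
l=4 r=11: min(7,20)*7=49 best=140, l++
l=5 r=11: min(8,20)*6=48 best=140, l++
l=6 r=11: min(6,20)*5=30 best=140, l++
l=7 r=11: min(9,20)*4=36 best=140, l++
l=8 r=11: min(17,20)*3=51 best=140, l++

l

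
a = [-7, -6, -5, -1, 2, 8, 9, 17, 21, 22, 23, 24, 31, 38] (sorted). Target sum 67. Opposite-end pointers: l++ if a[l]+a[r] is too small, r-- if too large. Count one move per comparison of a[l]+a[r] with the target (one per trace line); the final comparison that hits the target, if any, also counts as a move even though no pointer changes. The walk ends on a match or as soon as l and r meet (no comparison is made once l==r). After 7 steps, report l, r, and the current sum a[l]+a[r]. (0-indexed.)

l=7, r=13, sum=55

[0,13] -7+38=31 <67 → l++
[1,13] -6+38=32 <67 → l++
[2,13] -5+38=33 <67 → l++
[3,13] -1+38=37 <67 → l++
[4,13] 2+38=40 <67 → l++
[5,13] 8+38=46 <67 → l++
[6,13] 9+38=47 <67 → l++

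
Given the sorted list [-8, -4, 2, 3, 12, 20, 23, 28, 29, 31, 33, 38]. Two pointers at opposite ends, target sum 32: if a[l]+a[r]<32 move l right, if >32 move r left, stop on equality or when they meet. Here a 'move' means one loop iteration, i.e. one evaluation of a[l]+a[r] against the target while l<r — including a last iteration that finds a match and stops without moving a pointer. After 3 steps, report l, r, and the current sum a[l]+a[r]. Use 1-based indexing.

l=3, r=11, sum=35

[1,12] -8+38=30 <32 → l++
[2,12] -4+38=34 >32 → r--
[2,11] -4+33=29 <32 → l++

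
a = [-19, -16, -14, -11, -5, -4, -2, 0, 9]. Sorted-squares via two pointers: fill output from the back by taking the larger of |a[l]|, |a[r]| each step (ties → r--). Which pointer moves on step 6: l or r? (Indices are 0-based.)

l

[0,8] |-19|>|9| out[8]=361 → l++
[1,8] |-16|>|9| out[7]=256 → l++
[2,8] |-14|>|9| out[6]=196 → l++
[3,8] |-11|>|9| out[5]=121 → l++
[4,8] |-5|<=|9| out[4]=81 → r--
[4,7] |-5|>|0| out[3]=25 → l++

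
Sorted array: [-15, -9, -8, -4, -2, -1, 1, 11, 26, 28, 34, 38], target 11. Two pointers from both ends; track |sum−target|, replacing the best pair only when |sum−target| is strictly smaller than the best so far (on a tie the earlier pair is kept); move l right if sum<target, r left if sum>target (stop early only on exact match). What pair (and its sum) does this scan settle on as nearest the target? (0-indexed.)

pair (-15, 26) with sum 11 (|Δ|=0)

l=0 r=11: -15+38=23 d=12 *, r--
l=0 r=10: -15+34=19 d=8 *, r--
l=0 r=9: -15+28=13 d=2 *, r--
l=0 r=8: -15+26=11 d=0 *, stop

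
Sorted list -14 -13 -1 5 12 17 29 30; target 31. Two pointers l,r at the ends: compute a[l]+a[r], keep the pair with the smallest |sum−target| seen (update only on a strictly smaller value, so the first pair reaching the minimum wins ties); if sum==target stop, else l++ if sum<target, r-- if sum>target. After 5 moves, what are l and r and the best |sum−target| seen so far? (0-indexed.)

l=3, r=5, best |Δ|=2

[0,7] -14+30=16 d=15 * → l++
[1,7] -13+30=17 d=14 * → l++
[2,7] -1+30=29 d=2 * → l++
[3,7] 5+30=35 d=4 → r--
[3,6] 5+29=34 d=3 → r--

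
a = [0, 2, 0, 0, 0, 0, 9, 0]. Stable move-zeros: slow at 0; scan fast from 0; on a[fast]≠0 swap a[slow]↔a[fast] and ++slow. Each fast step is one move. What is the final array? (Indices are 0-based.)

slow=0 fast=0: a[fast]=0, fast++
slow=0 fast=1: a[fast]=2≠0 swap→a[0]=2, slow++,fast++
slow=1 fast=2: a[fast]=0, fast++
slow=1 fast=3: a[fast]=0, fast++
slow=1 fast=4: a[fast]=0, fast++
slow=1 fast=5: a[fast]=0, fast++
slow=1 fast=6: a[fast]=9≠0 swap→a[1]=9, slow++,fast++
slow=2 fast=7: a[fast]=0, fast++

[2, 9, 0, 0, 0, 0, 0, 0]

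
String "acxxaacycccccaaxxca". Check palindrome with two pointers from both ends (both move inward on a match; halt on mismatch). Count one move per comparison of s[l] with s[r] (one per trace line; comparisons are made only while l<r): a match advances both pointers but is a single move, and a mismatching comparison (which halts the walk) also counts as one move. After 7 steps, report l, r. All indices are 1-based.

l=8, r=12

[1,19] 'a'=='a' → l++,r--
[2,18] 'c'=='c' → l++,r--
[3,17] 'x'=='x' → l++,r--
[4,16] 'x'=='x' → l++,r--
[5,15] 'a'=='a' → l++,r--
[6,14] 'a'=='a' → l++,r--
[7,13] 'c'=='c' → l++,r--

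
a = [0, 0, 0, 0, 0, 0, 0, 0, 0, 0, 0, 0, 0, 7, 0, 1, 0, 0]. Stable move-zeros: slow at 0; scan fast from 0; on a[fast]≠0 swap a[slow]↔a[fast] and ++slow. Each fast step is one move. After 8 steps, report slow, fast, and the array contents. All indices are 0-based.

slow=0, fast=8, a=[0, 0, 0, 0, 0, 0, 0, 0, 0, 0, 0, 0, 0, 7, 0, 1, 0, 0]

(s=0,f=0) a[fast]=0 → fast++
(s=0,f=1) a[fast]=0 → fast++
(s=0,f=2) a[fast]=0 → fast++
(s=0,f=3) a[fast]=0 → fast++
(s=0,f=4) a[fast]=0 → fast++
(s=0,f=5) a[fast]=0 → fast++
(s=0,f=6) a[fast]=0 → fast++
(s=0,f=7) a[fast]=0 → fast++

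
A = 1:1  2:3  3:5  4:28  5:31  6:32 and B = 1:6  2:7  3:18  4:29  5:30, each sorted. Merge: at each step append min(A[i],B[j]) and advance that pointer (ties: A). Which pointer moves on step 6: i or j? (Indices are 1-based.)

j

i=1 j=1: A[i]=1<=B[j]=6 take 1, i++
i=2 j=1: A[i]=3<=B[j]=6 take 3, i++
i=3 j=1: A[i]=5<=B[j]=6 take 5, i++
i=4 j=1: A[i]=28>B[j]=6 take 6, j++
i=4 j=2: A[i]=28>B[j]=7 take 7, j++
i=4 j=3: A[i]=28>B[j]=18 take 18, j++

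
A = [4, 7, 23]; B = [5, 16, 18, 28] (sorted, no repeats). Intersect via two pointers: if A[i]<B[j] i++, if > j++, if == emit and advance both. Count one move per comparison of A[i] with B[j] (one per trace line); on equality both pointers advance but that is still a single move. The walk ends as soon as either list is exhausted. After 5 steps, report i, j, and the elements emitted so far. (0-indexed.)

i=0 j=0: 4<5, i++
i=1 j=0: 7>5, j++
i=1 j=1: 7<16, i++
i=2 j=1: 23>16, j++
i=2 j=2: 23>18, j++

i=2, j=3, emitted=[]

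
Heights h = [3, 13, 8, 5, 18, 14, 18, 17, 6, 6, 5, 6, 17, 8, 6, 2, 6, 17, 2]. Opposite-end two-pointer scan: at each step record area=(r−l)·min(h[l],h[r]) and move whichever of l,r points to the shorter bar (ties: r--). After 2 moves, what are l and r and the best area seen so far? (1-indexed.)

l=2, r=18, best area=51

l=1 r=19: min(3,2)*18=36 best=36 *, r--
l=1 r=18: min(3,17)*17=51 best=51 *, l++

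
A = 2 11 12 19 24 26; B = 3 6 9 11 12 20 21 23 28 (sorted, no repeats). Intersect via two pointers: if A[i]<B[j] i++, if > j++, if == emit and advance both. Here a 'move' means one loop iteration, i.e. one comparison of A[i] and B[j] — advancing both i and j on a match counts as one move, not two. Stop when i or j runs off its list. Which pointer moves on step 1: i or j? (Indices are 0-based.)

[i=0,j=0] 2<3 → i++

i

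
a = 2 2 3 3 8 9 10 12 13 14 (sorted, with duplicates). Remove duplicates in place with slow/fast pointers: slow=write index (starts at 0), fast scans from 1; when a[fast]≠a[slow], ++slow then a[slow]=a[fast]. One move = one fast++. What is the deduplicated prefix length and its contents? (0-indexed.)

(s=0,f=1) a[fast]=2=a[slow] dup → fast++
(s=0,f=2) a[fast]=3≠a[slow]=2 write a[1]=3 → slow++,fast++
(s=1,f=3) a[fast]=3=a[slow] dup → fast++
(s=1,f=4) a[fast]=8≠a[slow]=3 write a[2]=8 → slow++,fast++
(s=2,f=5) a[fast]=9≠a[slow]=8 write a[3]=9 → slow++,fast++
(s=3,f=6) a[fast]=10≠a[slow]=9 write a[4]=10 → slow++,fast++
(s=4,f=7) a[fast]=12≠a[slow]=10 write a[5]=12 → slow++,fast++
(s=5,f=8) a[fast]=13≠a[slow]=12 write a[6]=13 → slow++,fast++
(s=6,f=9) a[fast]=14≠a[slow]=13 write a[7]=14 → slow++,fast++

length 8; prefix = [2, 3, 8, 9, 10, 12, 13, 14]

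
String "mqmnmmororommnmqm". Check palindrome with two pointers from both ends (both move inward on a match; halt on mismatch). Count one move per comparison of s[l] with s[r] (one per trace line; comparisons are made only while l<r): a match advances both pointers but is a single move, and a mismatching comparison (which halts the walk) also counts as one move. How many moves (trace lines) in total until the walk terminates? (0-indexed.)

[0,16] 'm'=='m' → l++,r--
[1,15] 'q'=='q' → l++,r--
[2,14] 'm'=='m' → l++,r--
[3,13] 'n'=='n' → l++,r--
[4,12] 'm'=='m' → l++,r--
[5,11] 'm'=='m' → l++,r--
[6,10] 'o'=='o' → l++,r--
[7,9] 'r'=='r' → l++,r--

8 moves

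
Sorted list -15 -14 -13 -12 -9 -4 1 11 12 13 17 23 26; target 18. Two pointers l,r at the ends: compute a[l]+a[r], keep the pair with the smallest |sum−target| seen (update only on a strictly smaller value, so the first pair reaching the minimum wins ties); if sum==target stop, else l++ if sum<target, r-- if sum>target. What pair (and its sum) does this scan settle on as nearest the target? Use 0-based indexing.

pair (1, 17) with sum 18 (|Δ|=0)

l=0 r=12: -15+26=11 d=7 *, l++
l=1 r=12: -14+26=12 d=6 *, l++
l=2 r=12: -13+26=13 d=5 *, l++
l=3 r=12: -12+26=14 d=4 *, l++
l=4 r=12: -9+26=17 d=1 *, l++
l=5 r=12: -4+26=22 d=4, r--
l=5 r=11: -4+23=19 d=1, r--
l=5 r=10: -4+17=13 d=5, l++
l=6 r=10: 1+17=18 d=0 *, stop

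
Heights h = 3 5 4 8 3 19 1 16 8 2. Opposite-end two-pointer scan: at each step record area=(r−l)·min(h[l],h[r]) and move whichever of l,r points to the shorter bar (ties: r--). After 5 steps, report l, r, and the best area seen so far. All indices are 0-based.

l=0 r=9: min(3,2)*9=18 best=18 *, r--
l=0 r=8: min(3,8)*8=24 best=24 *, l++
l=1 r=8: min(5,8)*7=35 best=35 *, l++
l=2 r=8: min(4,8)*6=24 best=35, l++
l=3 r=8: min(8,8)*5=40 best=40 *, r--

l=3, r=7, best area=40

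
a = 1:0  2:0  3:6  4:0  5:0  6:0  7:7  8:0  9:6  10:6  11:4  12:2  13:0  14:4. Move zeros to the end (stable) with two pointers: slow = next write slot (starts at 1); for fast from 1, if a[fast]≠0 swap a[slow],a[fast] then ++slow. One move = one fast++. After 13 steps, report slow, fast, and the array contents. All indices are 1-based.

slow=7, fast=14, a=[6, 7, 6, 6, 4, 2, 0, 0, 0, 0, 0, 0, 0, 4]

(s=1,f=1) a[fast]=0 → fast++
(s=1,f=2) a[fast]=0 → fast++
(s=1,f=3) a[fast]=6≠0 swap→a[1]=6 → slow++,fast++
(s=2,f=4) a[fast]=0 → fast++
(s=2,f=5) a[fast]=0 → fast++
(s=2,f=6) a[fast]=0 → fast++
(s=2,f=7) a[fast]=7≠0 swap→a[2]=7 → slow++,fast++
(s=3,f=8) a[fast]=0 → fast++
(s=3,f=9) a[fast]=6≠0 swap→a[3]=6 → slow++,fast++
(s=4,f=10) a[fast]=6≠0 swap→a[4]=6 → slow++,fast++
(s=5,f=11) a[fast]=4≠0 swap→a[5]=4 → slow++,fast++
(s=6,f=12) a[fast]=2≠0 swap→a[6]=2 → slow++,fast++
(s=7,f=13) a[fast]=0 → fast++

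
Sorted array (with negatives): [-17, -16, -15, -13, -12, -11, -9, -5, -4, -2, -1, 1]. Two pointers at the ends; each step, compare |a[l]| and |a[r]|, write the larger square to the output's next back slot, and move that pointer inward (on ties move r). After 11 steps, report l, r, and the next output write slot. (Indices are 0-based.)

l=10, r=10, next write slot=0

[0,11] |-17|>|1| out[11]=289 → l++
[1,11] |-16|>|1| out[10]=256 → l++
[2,11] |-15|>|1| out[9]=225 → l++
[3,11] |-13|>|1| out[8]=169 → l++
[4,11] |-12|>|1| out[7]=144 → l++
[5,11] |-11|>|1| out[6]=121 → l++
[6,11] |-9|>|1| out[5]=81 → l++
[7,11] |-5|>|1| out[4]=25 → l++
[8,11] |-4|>|1| out[3]=16 → l++
[9,11] |-2|>|1| out[2]=4 → l++
[10,11] |-1|<=|1| out[1]=1 → r--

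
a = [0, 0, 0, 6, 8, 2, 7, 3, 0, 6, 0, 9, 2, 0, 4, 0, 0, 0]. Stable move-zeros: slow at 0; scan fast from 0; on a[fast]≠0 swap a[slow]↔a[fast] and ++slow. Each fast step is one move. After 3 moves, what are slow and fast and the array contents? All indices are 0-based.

slow=0, fast=3, a=[0, 0, 0, 6, 8, 2, 7, 3, 0, 6, 0, 9, 2, 0, 4, 0, 0, 0]

(s=0,f=0) a[fast]=0 → fast++
(s=0,f=1) a[fast]=0 → fast++
(s=0,f=2) a[fast]=0 → fast++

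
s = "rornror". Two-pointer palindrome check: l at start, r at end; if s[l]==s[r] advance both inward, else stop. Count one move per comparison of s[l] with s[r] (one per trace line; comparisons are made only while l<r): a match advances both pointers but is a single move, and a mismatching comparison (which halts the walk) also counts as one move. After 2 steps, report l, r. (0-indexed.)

l=0 r=6: 'r'=='r', l++,r--
l=1 r=5: 'o'=='o', l++,r--

l=2, r=4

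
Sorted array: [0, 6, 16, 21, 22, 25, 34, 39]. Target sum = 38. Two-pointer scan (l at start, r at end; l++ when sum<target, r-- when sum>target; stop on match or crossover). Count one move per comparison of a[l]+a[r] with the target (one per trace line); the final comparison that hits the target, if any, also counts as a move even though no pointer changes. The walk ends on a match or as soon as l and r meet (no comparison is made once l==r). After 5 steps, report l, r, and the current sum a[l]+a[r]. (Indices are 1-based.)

l=3, r=5, sum=38

[1,8] 0+39=39 >38 → r--
[1,7] 0+34=34 <38 → l++
[2,7] 6+34=40 >38 → r--
[2,6] 6+25=31 <38 → l++
[3,6] 16+25=41 >38 → r--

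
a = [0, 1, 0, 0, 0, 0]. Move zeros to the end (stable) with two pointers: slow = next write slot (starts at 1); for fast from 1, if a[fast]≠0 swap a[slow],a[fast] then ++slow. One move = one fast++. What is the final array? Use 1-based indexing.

[1, 0, 0, 0, 0, 0]

(s=1,f=1) a[fast]=0 → fast++
(s=1,f=2) a[fast]=1≠0 swap→a[1]=1 → slow++,fast++
(s=2,f=3) a[fast]=0 → fast++
(s=2,f=4) a[fast]=0 → fast++
(s=2,f=5) a[fast]=0 → fast++
(s=2,f=6) a[fast]=0 → fast++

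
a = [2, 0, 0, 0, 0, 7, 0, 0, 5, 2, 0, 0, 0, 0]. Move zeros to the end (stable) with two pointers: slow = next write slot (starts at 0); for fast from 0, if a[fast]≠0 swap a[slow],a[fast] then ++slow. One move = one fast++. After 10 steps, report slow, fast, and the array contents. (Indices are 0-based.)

slow=4, fast=10, a=[2, 7, 5, 2, 0, 0, 0, 0, 0, 0, 0, 0, 0, 0]

(s=0,f=0) a[fast]=2≠0 swap→a[0]=2 → slow++,fast++
(s=1,f=1) a[fast]=0 → fast++
(s=1,f=2) a[fast]=0 → fast++
(s=1,f=3) a[fast]=0 → fast++
(s=1,f=4) a[fast]=0 → fast++
(s=1,f=5) a[fast]=7≠0 swap→a[1]=7 → slow++,fast++
(s=2,f=6) a[fast]=0 → fast++
(s=2,f=7) a[fast]=0 → fast++
(s=2,f=8) a[fast]=5≠0 swap→a[2]=5 → slow++,fast++
(s=3,f=9) a[fast]=2≠0 swap→a[3]=2 → slow++,fast++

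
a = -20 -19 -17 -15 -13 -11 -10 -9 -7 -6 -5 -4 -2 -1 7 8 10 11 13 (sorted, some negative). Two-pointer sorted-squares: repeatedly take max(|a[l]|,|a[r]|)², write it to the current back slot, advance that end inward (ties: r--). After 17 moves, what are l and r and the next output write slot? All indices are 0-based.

l=12, r=13, next write slot=1

[0,18] |-20|>|13| out[18]=400 → l++
[1,18] |-19|>|13| out[17]=361 → l++
[2,18] |-17|>|13| out[16]=289 → l++
[3,18] |-15|>|13| out[15]=225 → l++
[4,18] |-13|<=|13| out[14]=169 → r--
[4,17] |-13|>|11| out[13]=169 → l++
[5,17] |-11|<=|11| out[12]=121 → r--
[5,16] |-11|>|10| out[11]=121 → l++
[6,16] |-10|<=|10| out[10]=100 → r--
[6,15] |-10|>|8| out[9]=100 → l++
[7,15] |-9|>|8| out[8]=81 → l++
[8,15] |-7|<=|8| out[7]=64 → r--
[8,14] |-7|<=|7| out[6]=49 → r--
[8,13] |-7|>|-1| out[5]=49 → l++
[9,13] |-6|>|-1| out[4]=36 → l++
[10,13] |-5|>|-1| out[3]=25 → l++
[11,13] |-4|>|-1| out[2]=16 → l++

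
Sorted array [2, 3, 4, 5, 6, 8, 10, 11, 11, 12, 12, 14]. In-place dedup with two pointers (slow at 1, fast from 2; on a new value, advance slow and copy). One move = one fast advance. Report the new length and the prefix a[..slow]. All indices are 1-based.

(s=1,f=2) a[fast]=3≠a[slow]=2 write a[2]=3 → slow++,fast++
(s=2,f=3) a[fast]=4≠a[slow]=3 write a[3]=4 → slow++,fast++
(s=3,f=4) a[fast]=5≠a[slow]=4 write a[4]=5 → slow++,fast++
(s=4,f=5) a[fast]=6≠a[slow]=5 write a[5]=6 → slow++,fast++
(s=5,f=6) a[fast]=8≠a[slow]=6 write a[6]=8 → slow++,fast++
(s=6,f=7) a[fast]=10≠a[slow]=8 write a[7]=10 → slow++,fast++
(s=7,f=8) a[fast]=11≠a[slow]=10 write a[8]=11 → slow++,fast++
(s=8,f=9) a[fast]=11=a[slow] dup → fast++
(s=8,f=10) a[fast]=12≠a[slow]=11 write a[9]=12 → slow++,fast++
(s=9,f=11) a[fast]=12=a[slow] dup → fast++
(s=9,f=12) a[fast]=14≠a[slow]=12 write a[10]=14 → slow++,fast++

length 10; prefix = [2, 3, 4, 5, 6, 8, 10, 11, 12, 14]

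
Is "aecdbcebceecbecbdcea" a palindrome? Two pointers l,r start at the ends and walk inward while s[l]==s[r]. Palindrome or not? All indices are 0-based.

palindrome

[0,19] 'a'=='a' → l++,r--
[1,18] 'e'=='e' → l++,r--
[2,17] 'c'=='c' → l++,r--
[3,16] 'd'=='d' → l++,r--
[4,15] 'b'=='b' → l++,r--
[5,14] 'c'=='c' → l++,r--
[6,13] 'e'=='e' → l++,r--
[7,12] 'b'=='b' → l++,r--
[8,11] 'c'=='c' → l++,r--
[9,10] 'e'=='e' → l++,r--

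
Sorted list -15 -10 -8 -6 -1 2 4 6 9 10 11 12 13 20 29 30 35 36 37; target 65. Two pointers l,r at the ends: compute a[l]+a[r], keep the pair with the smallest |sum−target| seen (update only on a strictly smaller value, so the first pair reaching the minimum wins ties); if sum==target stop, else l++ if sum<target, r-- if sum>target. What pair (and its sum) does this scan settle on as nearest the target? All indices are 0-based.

[0,18] -15+37=22 d=43 * → l++
[1,18] -10+37=27 d=38 * → l++
[2,18] -8+37=29 d=36 * → l++
[3,18] -6+37=31 d=34 * → l++
[4,18] -1+37=36 d=29 * → l++
[5,18] 2+37=39 d=26 * → l++
[6,18] 4+37=41 d=24 * → l++
[7,18] 6+37=43 d=22 * → l++
[8,18] 9+37=46 d=19 * → l++
[9,18] 10+37=47 d=18 * → l++
[10,18] 11+37=48 d=17 * → l++
[11,18] 12+37=49 d=16 * → l++
[12,18] 13+37=50 d=15 * → l++
[13,18] 20+37=57 d=8 * → l++
[14,18] 29+37=66 d=1 * → r--
[14,17] 29+36=65 d=0 * → stop

pair (29, 36) with sum 65 (|Δ|=0)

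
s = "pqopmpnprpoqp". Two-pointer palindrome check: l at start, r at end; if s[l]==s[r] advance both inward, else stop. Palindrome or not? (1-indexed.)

not a palindrome (mismatch at 5,9)

l=1 r=13: 'p'=='p', l++,r--
l=2 r=12: 'q'=='q', l++,r--
l=3 r=11: 'o'=='o', l++,r--
l=4 r=10: 'p'=='p', l++,r--
l=5 r=9: 'm'!='r', stop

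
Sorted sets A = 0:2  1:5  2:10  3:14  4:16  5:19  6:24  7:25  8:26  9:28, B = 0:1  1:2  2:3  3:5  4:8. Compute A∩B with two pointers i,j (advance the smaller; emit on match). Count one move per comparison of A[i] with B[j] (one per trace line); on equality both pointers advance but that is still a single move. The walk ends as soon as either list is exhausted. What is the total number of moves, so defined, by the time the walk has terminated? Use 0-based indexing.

5 moves

[i=0,j=0] 2>1 → j++
[i=0,j=1] 2==2 emit → i++,j++
[i=1,j=2] 5>3 → j++
[i=1,j=3] 5==5 emit → i++,j++
[i=2,j=4] 10>8 → j++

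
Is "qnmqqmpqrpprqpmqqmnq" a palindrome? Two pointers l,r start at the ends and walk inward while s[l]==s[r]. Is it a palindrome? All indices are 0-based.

palindrome

[0,19] 'q'=='q' → l++,r--
[1,18] 'n'=='n' → l++,r--
[2,17] 'm'=='m' → l++,r--
[3,16] 'q'=='q' → l++,r--
[4,15] 'q'=='q' → l++,r--
[5,14] 'm'=='m' → l++,r--
[6,13] 'p'=='p' → l++,r--
[7,12] 'q'=='q' → l++,r--
[8,11] 'r'=='r' → l++,r--
[9,10] 'p'=='p' → l++,r--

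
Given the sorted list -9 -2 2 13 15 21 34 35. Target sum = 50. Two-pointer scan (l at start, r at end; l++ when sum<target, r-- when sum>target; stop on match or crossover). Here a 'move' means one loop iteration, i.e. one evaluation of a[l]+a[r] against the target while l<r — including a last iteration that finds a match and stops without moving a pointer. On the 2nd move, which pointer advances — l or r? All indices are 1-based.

[1,8] -9+35=26 <50 → l++
[2,8] -2+35=33 <50 → l++

l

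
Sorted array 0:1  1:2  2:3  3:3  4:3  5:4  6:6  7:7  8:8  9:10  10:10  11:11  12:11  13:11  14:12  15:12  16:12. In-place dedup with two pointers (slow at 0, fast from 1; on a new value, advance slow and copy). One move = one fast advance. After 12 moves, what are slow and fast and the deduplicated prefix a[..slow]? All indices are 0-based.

slow=8, fast=13, prefix=[1, 2, 3, 4, 6, 7, 8, 10, 11]

(s=0,f=1) a[fast]=2≠a[slow]=1 write a[1]=2 → slow++,fast++
(s=1,f=2) a[fast]=3≠a[slow]=2 write a[2]=3 → slow++,fast++
(s=2,f=3) a[fast]=3=a[slow] dup → fast++
(s=2,f=4) a[fast]=3=a[slow] dup → fast++
(s=2,f=5) a[fast]=4≠a[slow]=3 write a[3]=4 → slow++,fast++
(s=3,f=6) a[fast]=6≠a[slow]=4 write a[4]=6 → slow++,fast++
(s=4,f=7) a[fast]=7≠a[slow]=6 write a[5]=7 → slow++,fast++
(s=5,f=8) a[fast]=8≠a[slow]=7 write a[6]=8 → slow++,fast++
(s=6,f=9) a[fast]=10≠a[slow]=8 write a[7]=10 → slow++,fast++
(s=7,f=10) a[fast]=10=a[slow] dup → fast++
(s=7,f=11) a[fast]=11≠a[slow]=10 write a[8]=11 → slow++,fast++
(s=8,f=12) a[fast]=11=a[slow] dup → fast++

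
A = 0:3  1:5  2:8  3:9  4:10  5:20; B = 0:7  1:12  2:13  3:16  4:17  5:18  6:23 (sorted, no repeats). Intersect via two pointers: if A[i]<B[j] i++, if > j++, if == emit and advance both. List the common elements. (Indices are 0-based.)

intersection = []

i=0 j=0: 3<7, i++
i=1 j=0: 5<7, i++
i=2 j=0: 8>7, j++
i=2 j=1: 8<12, i++
i=3 j=1: 9<12, i++
i=4 j=1: 10<12, i++
i=5 j=1: 20>12, j++
i=5 j=2: 20>13, j++
i=5 j=3: 20>16, j++
i=5 j=4: 20>17, j++
i=5 j=5: 20>18, j++
i=5 j=6: 20<23, i++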